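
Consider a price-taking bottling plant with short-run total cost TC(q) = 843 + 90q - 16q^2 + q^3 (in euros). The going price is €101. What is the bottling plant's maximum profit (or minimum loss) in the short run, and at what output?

AVC = 90 - 16q + q^2; min AVC = €26 at q = 8. Since P = €101 ≥ min AVC, the firm produces.
MC = 90 - 32q + 3q^2. Setting P = MC and taking the root on the rising branch gives q* = 11.
TR = 101·11 = 1111. TC = 843 + 385 = 1228. Profit = 1111 − 1228 = -€117.
Shutting down would mean losing the fixed cost of €843, so operating at a loss of €117 is better by €726.

Profit = -€117 at q = 11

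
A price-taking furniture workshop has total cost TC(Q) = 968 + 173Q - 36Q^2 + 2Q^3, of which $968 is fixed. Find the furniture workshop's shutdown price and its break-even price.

Shutdown price = $11; break-even price = $107

AVC = 173 - 36Q + 2Q^2; minimized at Q = 9, giving min AVC = $11. That is the shutdown price.
ATC = 968/Q + 173 - 36Q + 2Q^2. Setting dATC/dQ = −968/Q^2 − 36 + 4Q = 0 gives Q = 11 (since 4·11^3 − 36·11^2 = 968).
min ATC = 968/11 + 173 − 36·11 + 2·11^2 = $107. That is the break-even price.
For $11 ≤ P < $107 the firm produces at a loss; below $11 it shuts down.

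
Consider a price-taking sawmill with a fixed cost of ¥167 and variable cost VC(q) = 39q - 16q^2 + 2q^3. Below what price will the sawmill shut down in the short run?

Short-run supply begins at min AVC. From VC = 39q - 16q^2 + 2q^3, AVC = 39 - 16q + 2q^2.
At the minimum of AVC, MC = AVC. MC = 39 - 32q + 6q^2; setting MC = AVC gives 4q^2 - 16q = 0, so q = 4. min AVC = 7.
For P < ¥7 the firm produces nothing.

¥7 per unit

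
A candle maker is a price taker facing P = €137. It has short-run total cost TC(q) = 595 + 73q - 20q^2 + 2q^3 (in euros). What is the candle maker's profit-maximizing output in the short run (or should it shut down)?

Produce at q = 8

From TC, MC = TC'(q) = 73 - 40q + 6q^2 and AVC = VC/q = 73 - 20q + 2q^2.
AVC hits its minimum where MC = AVC, at q = 5, giving min AVC = 73 - 20·5 + 2·5^2 = €23.
Because €137 ≥ €23, revenue can cover variable cost; the firm operates.
Set P = MC: 137 = 73 - 40q + 6q^2 → -64 - 40q + 6q^2 = 0. The roots are q = -4/3 and q = 8; the profit-maximizing output is on the rising part of MC, so q* = 8.
Check: AVC at q = 8 is €41 ≤ P, so revenue covers variable cost.
Profit = P·q − TC = 137·8 − 923 = €173.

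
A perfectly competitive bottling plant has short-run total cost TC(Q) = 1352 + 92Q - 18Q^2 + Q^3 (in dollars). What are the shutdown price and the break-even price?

Shutdown price = min AVC. AVC = 92 - 18Q + Q^2, with vertex at Q = 9 and minimum $11.
ATC = 1352/Q + 92 - 18Q + Q^2. Setting dATC/dQ = −1352/Q^2 − 18 + 2Q = 0 gives Q = 13 (since 2·13^3 − 18·13^2 = 1352).
min ATC = 1352/13 + 92 − 18·13 + 13^2 = $131. That is the break-even price.
For $11 ≤ P < $131 the firm produces at a loss; below $11 it shuts down.

Shutdown price = $11; break-even price = $131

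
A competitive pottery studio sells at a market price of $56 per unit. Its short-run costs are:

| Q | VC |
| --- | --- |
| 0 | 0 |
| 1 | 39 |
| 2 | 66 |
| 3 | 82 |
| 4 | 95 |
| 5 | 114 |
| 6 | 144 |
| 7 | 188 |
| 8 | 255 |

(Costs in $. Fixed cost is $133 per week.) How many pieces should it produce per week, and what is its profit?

Compute π = P·Q − TC at each output: Q=0: -133; Q=1: -116; Q=2: -87; Q=3: -47; Q=4: -4; Q=5: 33; Q=6: 59; Q=7: 71; Q=8: 60.
Profit is maximized at Q = 7. AVC there is 188/7 = $26.86 ≤ P, so producing beats shutting down (which would give -$133).

Q = 7; profit = $71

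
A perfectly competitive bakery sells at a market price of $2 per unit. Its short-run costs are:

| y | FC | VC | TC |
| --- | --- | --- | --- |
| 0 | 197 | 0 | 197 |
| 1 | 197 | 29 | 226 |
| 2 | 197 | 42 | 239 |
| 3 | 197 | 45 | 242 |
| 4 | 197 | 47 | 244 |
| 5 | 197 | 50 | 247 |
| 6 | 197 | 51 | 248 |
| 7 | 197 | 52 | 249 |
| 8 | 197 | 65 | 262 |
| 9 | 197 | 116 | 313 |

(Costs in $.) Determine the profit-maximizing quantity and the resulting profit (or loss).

y = 0 (shut down); profit = -$197

Profit at each row (π = 2y − TC): y=0: -197; y=1: -224; y=2: -235; y=3: -236; y=4: -236; y=5: -237; y=6: -236; y=7: -235; y=8: -246; y=9: -295.
Profit is highest at y = 0. Equivalently, the lowest AVC in the table is 52/7 ≈ $7.43 at y = 7, and P = $2 falls below it — price never covers variable cost, so the firm shuts down and loses only its fixed cost.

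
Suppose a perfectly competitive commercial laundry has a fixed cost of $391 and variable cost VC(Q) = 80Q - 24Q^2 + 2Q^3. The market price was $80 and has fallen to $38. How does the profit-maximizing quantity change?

MC = 80 - 48Q + 6Q^2; the shutdown threshold is min AVC = $8 (at Q = 6).
At P = $80 ≥ min AVC, set P = MC on the rising branch: Q = 8.
At P = $38 ≥ min AVC, set P = MC: Q = 7. The firm stays open but cuts output.

Output falls from 8 to 7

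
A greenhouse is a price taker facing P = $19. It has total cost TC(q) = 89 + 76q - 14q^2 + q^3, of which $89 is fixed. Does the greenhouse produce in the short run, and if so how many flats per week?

Shut down

From TC, MC = TC'(q) = 76 - 28q + 3q^2 and AVC = VC/q = 76 - 14q + q^2.
The AVC parabola has its vertex at q = 14/2 = 7, where AVC = 76 - 14·7 + 7^2 = $27.
P = $19 lies below min AVC = $27; no output level covers variable cost.
Shutting down limits the loss to fixed cost, $89.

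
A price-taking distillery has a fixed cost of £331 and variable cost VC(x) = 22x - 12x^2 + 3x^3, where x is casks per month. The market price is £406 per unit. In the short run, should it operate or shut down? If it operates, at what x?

Strip out fixed cost: VC = 22x - 12x^2 + 3x^3. Then AVC = 22 - 12x + 3x^2 and MC = 22 - 24x + 9x^2.
AVC is minimized where dAVC/dx = -12 + 6x = 0, at x = 2; min AVC = 22 - 12·2 + 3·2^2 = £10.
P = £406 exceeds min AVC = £10, so the firm stays open.
P = MC gives -384 - 24x + 9x^2 = 0, with roots -16/3 and 8. Take the larger (rising MC): x* = 8.
Check: AVC at x = 8 is £118 ≤ P, so revenue covers variable cost.
Profit = P·x − TC = 406·8 − 1275 = £1973.

Produce at x = 8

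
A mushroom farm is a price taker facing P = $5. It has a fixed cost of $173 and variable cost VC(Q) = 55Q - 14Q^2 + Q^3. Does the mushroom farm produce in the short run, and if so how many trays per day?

Shut down

Variable cost is VC = 55Q - 14Q^2 + Q^3, so AVC = VC/Q = 55 - 14Q + Q^2 and MC = dTC/dQ = 55 - 28Q + 3Q^2.
The AVC parabola has its vertex at Q = 14/2 = 7, where AVC = 55 - 14·7 + 7^2 = $6.
Since P = $5 < min AVC = $6, price fails to cover variable cost at any output.
Shutting down limits the loss to fixed cost, $173.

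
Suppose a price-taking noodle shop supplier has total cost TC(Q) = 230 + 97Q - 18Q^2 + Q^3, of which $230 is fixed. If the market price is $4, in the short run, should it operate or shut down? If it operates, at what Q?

Shut down

Variable cost is VC = 97Q - 18Q^2 + Q^3, so AVC = VC/Q = 97 - 18Q + Q^2 and MC = dTC/dQ = 97 - 36Q + 3Q^2.
AVC hits its minimum where MC = AVC, at Q = 9, giving min AVC = 97 - 18·9 + 9^2 = $16.
Since P = $4 < min AVC = $16, price fails to cover variable cost at any output.
Shutting down limits the loss to fixed cost, $230.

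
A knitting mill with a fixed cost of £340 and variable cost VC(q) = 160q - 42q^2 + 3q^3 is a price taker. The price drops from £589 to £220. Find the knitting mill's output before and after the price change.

Output falls from 13 to 10

AVC = 160 - 42q + 3q^2, minimized at q = 7 where min AVC = £13. MC = 160 - 84q + 9q^2.
With P = £589 above the shutdown price, P = MC gives q = 13.
At P = £220 ≥ min AVC, set P = MC: q = 10. The firm stays open but cuts output.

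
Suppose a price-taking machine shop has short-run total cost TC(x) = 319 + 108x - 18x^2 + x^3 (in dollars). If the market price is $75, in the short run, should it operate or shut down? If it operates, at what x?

Produce at x = 11

From TC, MC = TC'(x) = 108 - 36x + 3x^2 and AVC = VC/x = 108 - 18x + x^2.
AVC is minimized where dAVC/dx = -18 + 2x = 0, at x = 9; min AVC = 108 - 18·9 + 9^2 = $27.
P = $75 exceeds min AVC = $27, so the firm stays open.
Solving P = MC: 33 - 36x + 3x^2 = 0 ⇒ x = 1 or 11. On the upward-sloping branch, x* = 11.
Check: AVC at x = 11 is $31 ≤ P, so revenue covers variable cost.
Profit = P·x − TC = 75·11 − 660 = $165.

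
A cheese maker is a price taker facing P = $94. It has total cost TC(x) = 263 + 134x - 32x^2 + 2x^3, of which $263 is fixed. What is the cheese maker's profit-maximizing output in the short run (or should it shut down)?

Produce at x = 10

Strip out fixed cost: VC = 134x - 32x^2 + 2x^3. Then AVC = 134 - 32x + 2x^2 and MC = 134 - 64x + 6x^2.
The AVC parabola has its vertex at x = 32/4 = 8, where AVC = 134 - 32·8 + 2·8^2 = $6.
P = $94 exceeds min AVC = $6, so the firm stays open.
P = MC gives 40 - 64x + 6x^2 = 0, with roots 2/3 and 10. Take the larger (rising MC): x* = 10.
Check: AVC at x = 10 is $14 ≤ P, so revenue covers variable cost.
Profit = P·x − TC = 94·10 − 403 = $537.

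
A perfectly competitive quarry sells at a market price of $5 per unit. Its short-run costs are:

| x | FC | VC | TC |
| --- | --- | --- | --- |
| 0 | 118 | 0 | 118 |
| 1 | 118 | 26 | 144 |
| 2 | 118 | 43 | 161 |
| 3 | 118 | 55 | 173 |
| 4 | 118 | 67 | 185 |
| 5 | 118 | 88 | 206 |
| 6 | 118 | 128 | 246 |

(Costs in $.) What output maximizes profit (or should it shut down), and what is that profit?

Tabulate TR − TC: x=0: -118; x=1: -139; x=2: -151; x=3: -158; x=4: -165; x=5: -181; x=6: -216.
Profit is highest at x = 0. Equivalently, the lowest AVC in the table is 67/4 ≈ $16.75 at x = 4, and P = $5 falls below it — price never covers variable cost, so the firm shuts down and loses only its fixed cost.

x = 0 (shut down); profit = -$118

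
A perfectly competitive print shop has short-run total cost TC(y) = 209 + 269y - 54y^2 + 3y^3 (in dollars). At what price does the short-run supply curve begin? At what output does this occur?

The firm shuts down when price falls below the minimum of average variable cost. AVC = VC/y = 269 - 54y + 3y^2.
dAVC/dy = -54 + 6y = 0 gives y = 9. min AVC = 269 - 54·9 + 3·9^2 = 26.
The firm shuts down for any P below $26.

$26 per unit, at y = 9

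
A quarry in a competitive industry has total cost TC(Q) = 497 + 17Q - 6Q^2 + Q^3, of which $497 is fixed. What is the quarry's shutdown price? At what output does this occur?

$8 per unit, at Q = 3

The firm shuts down when price falls below the minimum of average variable cost. AVC = VC/Q = 17 - 6Q + Q^2.
dAVC/dQ = -6 + 2Q = 0 gives Q = 3. min AVC = 17 - 6·3 + 3^2 = 8.
The firm shuts down for any P below $8.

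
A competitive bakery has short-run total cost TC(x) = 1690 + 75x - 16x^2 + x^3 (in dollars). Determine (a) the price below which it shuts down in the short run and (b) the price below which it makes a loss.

AVC = 75 - 16x + x^2; minimized at x = 8, giving min AVC = $11. That is the shutdown price.
ATC = 1690/x + 75 - 16x + x^2. Setting dATC/dx = −1690/x^2 − 16 + 2x = 0 gives x = 13 (since 2·13^3 − 16·13^2 = 1690).
min ATC = 1690/13 + 75 − 16·13 + 13^2 = $166. That is the break-even price.
For $11 ≤ P < $166 the firm produces at a loss; below $11 it shuts down.

Shutdown price = $11; break-even price = $166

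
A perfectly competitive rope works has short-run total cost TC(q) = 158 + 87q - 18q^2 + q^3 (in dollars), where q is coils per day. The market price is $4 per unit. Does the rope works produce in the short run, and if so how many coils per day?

Strip out fixed cost: VC = 87q - 18q^2 + q^3. Then AVC = 87 - 18q + q^2 and MC = 87 - 36q + 3q^2.
The AVC parabola has its vertex at q = 18/2 = 9, where AVC = 87 - 18·9 + 9^2 = $6.
With P < min AVC ($4 < $6), every unit sold adds to the loss.
Best response: produce nothing and absorb the $158 fixed cost.

Shut down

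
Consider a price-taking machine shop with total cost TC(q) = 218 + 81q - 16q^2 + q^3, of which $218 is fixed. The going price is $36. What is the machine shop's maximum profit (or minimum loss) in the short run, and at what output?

AVC = 81 - 16q + q^2 has its minimum $17 at q = 8; price $36 clears that bar, so the firm operates.
MC = 81 - 32q + 3q^2. Setting P = MC and taking the root on the rising branch gives q* = 9.
TR = 36·9 = 324. TC = 218 + 162 = 380. Profit = 324 − 380 = -$56.
Shutting down would mean losing the fixed cost of $218, so operating at a loss of $56 is better by $162.

Profit = -$56 at q = 9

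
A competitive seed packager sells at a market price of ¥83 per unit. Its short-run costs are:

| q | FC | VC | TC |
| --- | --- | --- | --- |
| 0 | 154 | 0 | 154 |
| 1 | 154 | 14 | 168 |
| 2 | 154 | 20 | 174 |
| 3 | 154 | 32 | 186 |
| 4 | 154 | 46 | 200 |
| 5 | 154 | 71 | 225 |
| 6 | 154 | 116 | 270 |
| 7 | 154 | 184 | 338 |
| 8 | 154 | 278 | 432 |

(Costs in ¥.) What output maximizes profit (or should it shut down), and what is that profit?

q = 7; profit = ¥243

Tabulate TR − TC: q=0: -154; q=1: -85; q=2: -8; q=3: 63; q=4: 132; q=5: 190; q=6: 228; q=7: 243; q=8: 232.
Profit is maximized at q = 7. AVC there is 184/7 = ¥26.29 ≤ P, so producing beats shutting down (which would give -¥154).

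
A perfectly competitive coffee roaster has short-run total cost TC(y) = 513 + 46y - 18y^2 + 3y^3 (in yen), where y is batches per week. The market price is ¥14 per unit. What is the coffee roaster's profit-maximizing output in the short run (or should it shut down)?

Shut down

Variable cost is VC = 46y - 18y^2 + 3y^3, so AVC = VC/y = 46 - 18y + 3y^2 and MC = dTC/dy = 46 - 36y + 9y^2.
AVC is minimized where dAVC/dy = -18 + 6y = 0, at y = 3; min AVC = 46 - 18·3 + 3·3^2 = ¥19.
Since P = ¥14 < min AVC = ¥19, price fails to cover variable cost at any output.
Shutting down limits the loss to fixed cost, ¥513.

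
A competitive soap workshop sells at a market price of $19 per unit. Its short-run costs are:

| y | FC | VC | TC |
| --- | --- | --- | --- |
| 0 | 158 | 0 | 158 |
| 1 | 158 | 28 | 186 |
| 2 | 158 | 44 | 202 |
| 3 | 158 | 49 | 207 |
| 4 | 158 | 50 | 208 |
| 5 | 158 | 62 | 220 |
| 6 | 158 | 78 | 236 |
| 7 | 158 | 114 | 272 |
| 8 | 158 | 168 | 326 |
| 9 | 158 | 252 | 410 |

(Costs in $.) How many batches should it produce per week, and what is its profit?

y = 6; profit = -$122

Compute π = P·y − TC at each output: y=0: -158; y=1: -167; y=2: -164; y=3: -150; y=4: -132; y=5: -125; y=6: -122; y=7: -139; y=8: -174; y=9: -239.
Profit is maximized at y = 6. AVC there is 78/6 = $13 ≤ P, so producing beats shutting down (which would give -$158).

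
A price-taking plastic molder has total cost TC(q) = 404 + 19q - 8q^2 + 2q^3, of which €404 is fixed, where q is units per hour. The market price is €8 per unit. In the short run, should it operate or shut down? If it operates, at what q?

Shut down

Strip out fixed cost: VC = 19q - 8q^2 + 2q^3. Then AVC = 19 - 8q + 2q^2 and MC = 19 - 16q + 6q^2.
The AVC parabola has its vertex at q = 8/4 = 2, where AVC = 19 - 8·2 + 2·2^2 = €11.
Since P = €8 < min AVC = €11, price fails to cover variable cost at any output.
Shutting down limits the loss to fixed cost, €404.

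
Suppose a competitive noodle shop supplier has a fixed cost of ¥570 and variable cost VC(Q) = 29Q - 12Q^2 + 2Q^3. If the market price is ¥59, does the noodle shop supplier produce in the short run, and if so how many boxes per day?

Variable cost is VC = 29Q - 12Q^2 + 2Q^3, so AVC = VC/Q = 29 - 12Q + 2Q^2 and MC = dTC/dQ = 29 - 24Q + 6Q^2.
AVC is minimized where dAVC/dQ = -12 + 4Q = 0, at Q = 3; min AVC = 29 - 12·3 + 2·3^2 = ¥11.
Since P = ¥59 ≥ min AVC = ¥11, price covers variable cost and the firm should produce.
P = MC gives -30 - 24Q + 6Q^2 = 0, with roots -1 and 5. Take the larger (rising MC): Q* = 5.
Check: AVC at Q = 5 is ¥19 ≤ P, so revenue covers variable cost.
Profit = P·Q − TC = 59·5 − 665 = -¥370, a loss, but smaller than the ¥570 fixed cost the firm would lose by shutting down.

Produce at Q = 5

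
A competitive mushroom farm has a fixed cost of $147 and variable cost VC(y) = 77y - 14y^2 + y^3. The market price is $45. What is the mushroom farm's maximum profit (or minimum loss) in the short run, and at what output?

Profit = -$19 at y = 8

AVC = 77 - 14y + y^2; min AVC = $28 at y = 7. Since P = $45 ≥ min AVC, the firm produces.
MC = 77 - 28y + 3y^2. Setting P = MC and taking the root on the rising branch gives y* = 8.
TR = 45·8 = 360. TC = 147 + 232 = 379. Profit = 360 − 379 = -$19.
That loss of $19 beats the $147 the firm would lose by shutting down; producing recovers $128 of fixed cost.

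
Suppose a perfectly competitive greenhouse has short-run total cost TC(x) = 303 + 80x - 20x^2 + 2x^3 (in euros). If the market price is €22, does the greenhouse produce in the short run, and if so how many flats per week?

Shut down

Strip out fixed cost: VC = 80x - 20x^2 + 2x^3. Then AVC = 80 - 20x + 2x^2 and MC = 80 - 40x + 6x^2.
AVC is minimized where dAVC/dx = -20 + 4x = 0, at x = 5; min AVC = 80 - 20·5 + 2·5^2 = €30.
Since P = €22 < min AVC = €30, price fails to cover variable cost at any output.
Shutting down limits the loss to fixed cost, €303.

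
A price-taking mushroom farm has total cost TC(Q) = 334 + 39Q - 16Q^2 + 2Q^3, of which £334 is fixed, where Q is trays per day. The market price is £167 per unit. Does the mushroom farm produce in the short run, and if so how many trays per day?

From TC, MC = TC'(Q) = 39 - 32Q + 6Q^2 and AVC = VC/Q = 39 - 16Q + 2Q^2.
The AVC parabola has its vertex at Q = 16/4 = 4, where AVC = 39 - 16·4 + 2·4^2 = £7.
Since P = £167 ≥ min AVC = £7, price covers variable cost and the firm should produce.
P = MC gives -128 - 32Q + 6Q^2 = 0, with roots -8/3 and 8. Take the larger (rising MC): Q* = 8.
Check: AVC at Q = 8 is £39 ≤ P, so revenue covers variable cost.
Profit = P·Q − TC = 167·8 − 646 = £690.

Produce at Q = 8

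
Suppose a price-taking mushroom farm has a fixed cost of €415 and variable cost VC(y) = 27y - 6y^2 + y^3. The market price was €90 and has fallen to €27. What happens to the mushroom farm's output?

Output falls from 7 to 4

AVC = 27 - 6y + y^2, minimized at y = 3 where min AVC = €18. MC = 27 - 12y + 3y^2.
With P = €90 above the shutdown price, P = MC gives y = 7.
At P = €27 ≥ min AVC, set P = MC: y = 4. The firm stays open but cuts output.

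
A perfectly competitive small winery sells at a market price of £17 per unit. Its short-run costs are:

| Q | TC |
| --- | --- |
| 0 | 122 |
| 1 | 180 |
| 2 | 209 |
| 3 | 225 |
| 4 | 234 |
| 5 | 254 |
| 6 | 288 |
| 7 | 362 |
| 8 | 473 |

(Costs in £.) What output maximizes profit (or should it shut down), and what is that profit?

Profit at each row (π = 17Q − TC): Q=0: -122; Q=1: -163; Q=2: -175; Q=3: -174; Q=4: -166; Q=5: -169; Q=6: -186; Q=7: -243; Q=8: -337.
Profit is highest at Q = 0. Equivalently, the lowest AVC in the table is 132/5 ≈ £26.40 at Q = 5, and P = £17 falls below it — price never covers variable cost, so the firm shuts down and loses only its fixed cost.

Q = 0 (shut down); profit = -£122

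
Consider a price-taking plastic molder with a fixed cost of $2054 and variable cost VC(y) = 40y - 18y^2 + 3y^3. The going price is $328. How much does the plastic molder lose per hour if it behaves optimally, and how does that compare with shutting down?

AVC = 40 - 18y + 3y^2 has its minimum $13 at y = 3; price $328 clears that bar, so the firm operates.
MC = 40 - 36y + 9y^2. Setting P = MC and taking the root on the rising branch gives y* = 8.
TR = 328·8 = 2624. TC = 2054 + 704 = 2758. Profit = 2624 − 2758 = -$134.
By producing, the firm covers all variable cost plus $1920 of fixed cost; shutting down would lose the full $2054.

Profit = -$134 at y = 8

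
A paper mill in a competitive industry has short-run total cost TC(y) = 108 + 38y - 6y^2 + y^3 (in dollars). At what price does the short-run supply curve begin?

$29 per unit

The shutdown price is the minimum of AVC. VC = 38y - 6y^2 + y^3, so AVC = 38 - 6y + y^2.
At the minimum of AVC, MC = AVC. MC = 38 - 12y + 3y^2; setting MC = AVC gives 2y^2 - 6y = 0, so y = 3. min AVC = 29.
The firm shuts down for any P below $29.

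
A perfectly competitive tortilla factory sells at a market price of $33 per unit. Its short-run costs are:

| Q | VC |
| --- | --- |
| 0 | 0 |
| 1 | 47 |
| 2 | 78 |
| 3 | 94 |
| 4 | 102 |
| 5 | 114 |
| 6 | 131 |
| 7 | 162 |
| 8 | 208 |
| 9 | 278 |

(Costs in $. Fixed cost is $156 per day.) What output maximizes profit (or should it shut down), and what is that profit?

Q = 7; profit = -$87

Tabulate TR − TC: Q=0: -156; Q=1: -170; Q=2: -168; Q=3: -151; Q=4: -126; Q=5: -105; Q=6: -89; Q=7: -87; Q=8: -100; Q=9: -137.
Profit is maximized at Q = 7. AVC there is 162/7 = $23.14 ≤ P, so producing beats shutting down (which would give -$156).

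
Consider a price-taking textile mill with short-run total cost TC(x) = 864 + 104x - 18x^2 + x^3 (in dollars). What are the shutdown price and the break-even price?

Shutdown price = $23; break-even price = $104

AVC = 104 - 18x + x^2; minimized at x = 9, giving min AVC = $23. That is the shutdown price.
ATC = 864/x + 104 - 18x + x^2. Setting dATC/dx = −864/x^2 − 18 + 2x = 0 gives x = 12 (since 2·12^3 − 18·12^2 = 864).
min ATC = 864/12 + 104 − 18·12 + 12^2 = $104. That is the break-even price.
Between these two prices the firm operates at a loss; above $104 it earns a profit.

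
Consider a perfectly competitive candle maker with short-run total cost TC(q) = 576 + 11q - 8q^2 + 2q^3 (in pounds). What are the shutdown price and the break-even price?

Shutdown price = £3; break-even price = £131

Shutdown price = min AVC. AVC = 11 - 8q + 2q^2, with vertex at q = 2 and minimum £3.
ATC = 576/q + 11 - 8q + 2q^2. Setting dATC/dq = −576/q^2 − 8 + 4q = 0 gives q = 6 (since 4·6^3 − 8·6^2 = 576).
min ATC = 576/6 + 11 − 8·6 + 2·6^2 = £131. That is the break-even price.
Between these two prices the firm operates at a loss; above £131 it earns a profit.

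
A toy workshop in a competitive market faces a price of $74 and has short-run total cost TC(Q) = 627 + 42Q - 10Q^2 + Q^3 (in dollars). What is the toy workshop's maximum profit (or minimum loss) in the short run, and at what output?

Profit = -$243 at Q = 8

AVC = 42 - 10Q + Q^2 has its minimum $17 at Q = 5; price $74 clears that bar, so the firm operates.
With MC = 42 - 20Q + 3Q^2, P = MC on the upward-sloping part at Q* = 8.
TR = 74·8 = 592. TC = 627 + 208 = 835. Profit = 592 − 835 = -$243.
That loss of $243 beats the $627 the firm would lose by shutting down; producing recovers $384 of fixed cost.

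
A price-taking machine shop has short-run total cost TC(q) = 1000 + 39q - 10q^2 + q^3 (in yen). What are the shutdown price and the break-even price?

Shutdown price = ¥14; break-even price = ¥139

Shutdown price = min AVC. AVC = 39 - 10q + q^2, with vertex at q = 5 and minimum ¥14.
ATC = 1000/q + 39 - 10q + q^2. Setting dATC/dq = −1000/q^2 − 10 + 2q = 0 gives q = 10 (since 2·10^3 − 10·10^2 = 1000).
min ATC = 1000/10 + 39 − 10·10 + 10^2 = ¥139. That is the break-even price.
Between these two prices the firm operates at a loss; above ¥139 it earns a profit.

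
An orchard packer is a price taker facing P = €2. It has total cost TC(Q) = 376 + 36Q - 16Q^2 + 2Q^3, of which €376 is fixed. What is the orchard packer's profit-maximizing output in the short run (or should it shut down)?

Shut down

From TC, MC = TC'(Q) = 36 - 32Q + 6Q^2 and AVC = VC/Q = 36 - 16Q + 2Q^2.
AVC hits its minimum where MC = AVC, at Q = 4, giving min AVC = 36 - 16·4 + 2·4^2 = €4.
With P < min AVC (€2 < €4), every unit sold adds to the loss.
Best response: produce nothing and absorb the €376 fixed cost.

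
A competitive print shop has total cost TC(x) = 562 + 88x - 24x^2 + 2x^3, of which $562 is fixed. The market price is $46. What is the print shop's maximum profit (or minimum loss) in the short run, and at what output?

Profit = -$366 at x = 7

AVC = 88 - 24x + 2x^2 has its minimum $16 at x = 6; price $46 clears that bar, so the firm operates.
With MC = 88 - 48x + 6x^2, P = MC on the upward-sloping part at x* = 7.
TR = 46·7 = 322. TC = 562 + 126 = 688. Profit = 322 − 688 = -$366.
Shutting down would mean losing the fixed cost of $562, so operating at a loss of $366 is better by $196.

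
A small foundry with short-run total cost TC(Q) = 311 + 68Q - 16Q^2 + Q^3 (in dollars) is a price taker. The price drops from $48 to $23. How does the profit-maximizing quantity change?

AVC = 68 - 16Q + Q^2, minimized at Q = 8 where min AVC = $4. MC = 68 - 32Q + 3Q^2.
With P = $48 above the shutdown price, P = MC gives Q = 10.
At P = $23 ≥ min AVC, set P = MC: Q = 9. The firm stays open but cuts output.

Output falls from 10 to 9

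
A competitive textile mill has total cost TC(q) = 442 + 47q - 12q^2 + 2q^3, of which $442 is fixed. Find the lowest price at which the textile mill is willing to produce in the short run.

The shutdown price is the minimum of AVC. VC = 47q - 12q^2 + 2q^3, so AVC = 47 - 12q + 2q^2.
At the minimum of AVC, MC = AVC. MC = 47 - 24q + 6q^2; setting MC = AVC gives 4q^2 - 12q = 0, so q = 3. min AVC = 29.
So the shutdown price is $29.

$29 per unit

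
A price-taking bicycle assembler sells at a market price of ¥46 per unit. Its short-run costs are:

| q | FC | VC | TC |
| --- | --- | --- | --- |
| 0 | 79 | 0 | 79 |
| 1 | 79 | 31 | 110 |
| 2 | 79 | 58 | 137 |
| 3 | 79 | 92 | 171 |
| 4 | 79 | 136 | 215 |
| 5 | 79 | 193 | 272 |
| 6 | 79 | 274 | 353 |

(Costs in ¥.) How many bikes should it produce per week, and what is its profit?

q = 4; profit = -¥31

Profit at each row (π = 46q − TC): q=0: -79; q=1: -64; q=2: -45; q=3: -33; q=4: -31; q=5: -42; q=6: -77.
Profit is maximized at q = 4. AVC there is 136/4 = ¥34 ≤ P, so producing beats shutting down (which would give -¥79).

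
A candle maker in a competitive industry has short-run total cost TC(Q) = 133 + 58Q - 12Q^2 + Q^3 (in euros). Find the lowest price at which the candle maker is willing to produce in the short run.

€22 per unit

The firm shuts down when price falls below the minimum of average variable cost. AVC = VC/Q = 58 - 12Q + Q^2.
dAVC/dQ = -12 + 2Q = 0 gives Q = 6. min AVC = 58 - 12·6 + 6^2 = 22.
For P < €22 the firm produces nothing.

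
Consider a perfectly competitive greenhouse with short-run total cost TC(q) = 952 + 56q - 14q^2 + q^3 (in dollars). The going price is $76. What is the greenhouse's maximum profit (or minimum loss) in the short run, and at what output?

AVC = 56 - 14q + q^2; min AVC = $7 at q = 7. Since P = $76 ≥ min AVC, the firm produces.
MC = 56 - 28q + 3q^2. Setting P = MC and taking the root on the rising branch gives q* = 10.
TR = 76·10 = 760. TC = 952 + 160 = 1112. Profit = 760 − 1112 = -$352.
That loss of $352 beats the $952 the firm would lose by shutting down; producing recovers $600 of fixed cost.

Profit = -$352 at q = 10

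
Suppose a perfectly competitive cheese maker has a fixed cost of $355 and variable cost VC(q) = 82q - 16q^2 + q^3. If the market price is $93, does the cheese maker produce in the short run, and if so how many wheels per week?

Strip out fixed cost: VC = 82q - 16q^2 + q^3. Then AVC = 82 - 16q + q^2 and MC = 82 - 32q + 3q^2.
AVC hits its minimum where MC = AVC, at q = 8, giving min AVC = 82 - 16·8 + 8^2 = $18.
Since P = $93 ≥ min AVC = $18, price covers variable cost and the firm should produce.
Solving P = MC: -11 - 32q + 3q^2 = 0 ⇒ q = -1/3 or 11. On the upward-sloping branch, q* = 11.
Check: AVC at q = 11 is $27 ≤ P, so revenue covers variable cost.
Profit = P·q − TC = 93·11 − 652 = $371.

Produce at q = 11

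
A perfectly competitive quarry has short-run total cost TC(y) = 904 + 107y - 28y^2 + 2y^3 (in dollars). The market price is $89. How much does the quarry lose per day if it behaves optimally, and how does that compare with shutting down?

AVC = 107 - 28y + 2y^2 has its minimum $9 at y = 7; price $89 clears that bar, so the firm operates.
MC = 107 - 56y + 6y^2. Setting P = MC and taking the root on the rising branch gives y* = 9.
TR = 89·9 = 801. TC = 904 + 153 = 1057. Profit = 801 − 1057 = -$256.
That loss of $256 beats the $904 the firm would lose by shutting down; producing recovers $648 of fixed cost.

Profit = -$256 at y = 9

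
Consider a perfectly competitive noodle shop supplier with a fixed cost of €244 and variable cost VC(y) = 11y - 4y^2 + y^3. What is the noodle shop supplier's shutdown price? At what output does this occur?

€7 per unit, at y = 2

Short-run supply begins at min AVC. From VC = 11y - 4y^2 + y^3, AVC = 11 - 4y + y^2.
At the minimum of AVC, MC = AVC. MC = 11 - 8y + 3y^2; setting MC = AVC gives 2y^2 - 4y = 0, so y = 2. min AVC = 7.
The firm shuts down for any P below €7.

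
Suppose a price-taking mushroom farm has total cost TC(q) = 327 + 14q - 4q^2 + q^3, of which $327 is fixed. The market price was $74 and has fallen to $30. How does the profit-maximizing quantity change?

Output falls from 6 to 4

AVC = 14 - 4q + q^2, minimized at q = 2 where min AVC = $10. MC = 14 - 8q + 3q^2.
With P = $74 above the shutdown price, P = MC gives q = 6.
At P = $30 ≥ min AVC, set P = MC: q = 4. The firm stays open but cuts output.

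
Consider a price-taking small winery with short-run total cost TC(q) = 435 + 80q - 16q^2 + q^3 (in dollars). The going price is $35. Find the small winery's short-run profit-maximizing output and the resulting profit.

AVC = 80 - 16q + q^2 has its minimum $16 at q = 8; price $35 clears that bar, so the firm operates.
MC = 80 - 32q + 3q^2. Setting P = MC and taking the root on the rising branch gives q* = 9.
TR = 35·9 = 315. TC = 435 + 153 = 588. Profit = 315 − 588 = -$273.
That loss of $273 beats the $435 the firm would lose by shutting down; producing recovers $162 of fixed cost.

Profit = -$273 at q = 9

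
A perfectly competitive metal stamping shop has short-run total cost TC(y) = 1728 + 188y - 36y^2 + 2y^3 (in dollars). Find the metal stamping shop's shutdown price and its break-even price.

Shutdown price = $26; break-even price = $188

AVC = 188 - 36y + 2y^2; minimized at y = 9, giving min AVC = $26. That is the shutdown price.
ATC = 1728/y + 188 - 36y + 2y^2. Setting dATC/dy = −1728/y^2 − 36 + 4y = 0 gives y = 12 (since 4·12^3 − 36·12^2 = 1728).
min ATC = 1728/12 + 188 − 36·12 + 2·12^2 = $188. That is the break-even price.
For $26 ≤ P < $188 the firm produces at a loss; below $26 it shuts down.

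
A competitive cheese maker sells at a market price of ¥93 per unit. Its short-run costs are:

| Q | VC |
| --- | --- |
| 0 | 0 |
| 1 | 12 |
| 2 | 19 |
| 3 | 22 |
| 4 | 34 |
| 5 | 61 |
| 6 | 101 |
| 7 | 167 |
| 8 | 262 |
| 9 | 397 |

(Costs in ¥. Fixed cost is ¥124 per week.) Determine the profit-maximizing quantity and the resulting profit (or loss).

Q = 7; profit = ¥360

Profit at each row (π = 93Q − TC): Q=0: -124; Q=1: -43; Q=2: 43; Q=3: 133; Q=4: 214; Q=5: 280; Q=6: 333; Q=7: 360; Q=8: 358; Q=9: 316.
Profit is maximized at Q = 7. AVC there is 167/7 = ¥23.86 ≤ P, so producing beats shutting down (which would give -¥124).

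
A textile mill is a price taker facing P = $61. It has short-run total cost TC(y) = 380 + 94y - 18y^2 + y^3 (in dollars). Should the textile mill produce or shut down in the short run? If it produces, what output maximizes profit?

Produce at y = 11

Variable cost is VC = 94y - 18y^2 + y^3, so AVC = VC/y = 94 - 18y + y^2 and MC = dTC/dy = 94 - 36y + 3y^2.
The AVC parabola has its vertex at y = 18/2 = 9, where AVC = 94 - 18·9 + 9^2 = $13.
Because $61 ≥ $13, revenue can cover variable cost; the firm operates.
Solving P = MC: 33 - 36y + 3y^2 = 0 ⇒ y = 1 or 11. On the upward-sloping branch, y* = 11.
Check: AVC at y = 11 is $17 ≤ P, so revenue covers variable cost.
Profit = P·y − TC = 61·11 − 567 = $104.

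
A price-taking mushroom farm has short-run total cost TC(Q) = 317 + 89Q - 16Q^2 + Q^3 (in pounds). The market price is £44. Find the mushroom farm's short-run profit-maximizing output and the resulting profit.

AVC = 89 - 16Q + Q^2; min AVC = £25 at Q = 8. Since P = £44 ≥ min AVC, the firm produces.
MC = 89 - 32Q + 3Q^2. Setting P = MC and taking the root on the rising branch gives Q* = 9.
TR = 44·9 = 396. TC = 317 + 234 = 551. Profit = 396 − 551 = -£155.
Shutting down would mean losing the fixed cost of £317, so operating at a loss of £155 is better by £162.

Profit = -£155 at Q = 9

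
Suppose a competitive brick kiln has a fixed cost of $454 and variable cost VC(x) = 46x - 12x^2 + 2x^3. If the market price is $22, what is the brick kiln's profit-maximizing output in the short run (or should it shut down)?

Variable cost is VC = 46x - 12x^2 + 2x^3, so AVC = VC/x = 46 - 12x + 2x^2 and MC = dTC/dx = 46 - 24x + 6x^2.
AVC is minimized where dAVC/dx = -12 + 4x = 0, at x = 3; min AVC = 46 - 12·3 + 2·3^2 = $28.
P = $22 lies below min AVC = $28; no output level covers variable cost.
The firm minimizes its loss by shutting down and losing only its fixed cost of $454.

Shut down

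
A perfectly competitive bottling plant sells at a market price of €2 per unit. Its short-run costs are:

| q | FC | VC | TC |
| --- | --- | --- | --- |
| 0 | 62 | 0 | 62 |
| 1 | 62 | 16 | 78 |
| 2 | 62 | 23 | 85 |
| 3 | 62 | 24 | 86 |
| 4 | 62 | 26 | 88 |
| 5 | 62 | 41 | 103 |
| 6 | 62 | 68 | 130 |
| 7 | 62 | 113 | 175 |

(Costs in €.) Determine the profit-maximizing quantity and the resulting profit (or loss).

q = 0 (shut down); profit = -€62

Tabulate TR − TC: q=0: -62; q=1: -76; q=2: -81; q=3: -80; q=4: -80; q=5: -93; q=6: -118; q=7: -161.
Profit is highest at q = 0. Equivalently, the lowest AVC in the table is 26/4 ≈ €6.50 at q = 4, and P = €2 falls below it — price never covers variable cost, so the firm shuts down and loses only its fixed cost.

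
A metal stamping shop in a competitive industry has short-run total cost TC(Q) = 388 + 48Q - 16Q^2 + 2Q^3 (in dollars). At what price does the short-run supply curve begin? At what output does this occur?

$16 per unit, at Q = 4

Short-run supply begins at min AVC. From VC = 48Q - 16Q^2 + 2Q^3, AVC = 48 - 16Q + 2Q^2.
dAVC/dQ = -16 + 4Q = 0 gives Q = 4. min AVC = 48 - 16·4 + 2·4^2 = 16.
The firm shuts down for any P below $16.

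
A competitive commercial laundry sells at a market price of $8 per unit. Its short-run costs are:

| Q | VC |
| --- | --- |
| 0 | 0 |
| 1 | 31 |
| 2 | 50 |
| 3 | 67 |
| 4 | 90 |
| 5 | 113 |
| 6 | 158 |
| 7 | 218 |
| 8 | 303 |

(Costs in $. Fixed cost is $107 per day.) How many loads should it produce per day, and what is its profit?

Compute π = P·Q − TC at each output: Q=0: -107; Q=1: -130; Q=2: -141; Q=3: -150; Q=4: -165; Q=5: -180; Q=6: -217; Q=7: -269; Q=8: -346.
Profit is highest at Q = 0. Equivalently, the lowest AVC in the table is 67/3 ≈ $22.33 at Q = 3, and P = $8 falls below it — price never covers variable cost, so the firm shuts down and loses only its fixed cost.

Q = 0 (shut down); profit = -$107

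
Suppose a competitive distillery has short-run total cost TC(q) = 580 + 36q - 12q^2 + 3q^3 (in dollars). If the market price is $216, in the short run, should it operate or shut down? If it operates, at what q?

Variable cost is VC = 36q - 12q^2 + 3q^3, so AVC = VC/q = 36 - 12q + 3q^2 and MC = dTC/dq = 36 - 24q + 9q^2.
The AVC parabola has its vertex at q = 12/6 = 2, where AVC = 36 - 12·2 + 3·2^2 = $24.
Since P = $216 ≥ min AVC = $24, price covers variable cost and the firm should produce.
Set P = MC: 216 = 36 - 24q + 9q^2 → -180 - 24q + 9q^2 = 0. The roots are q = -10/3 and q = 6; the profit-maximizing output is on the rising part of MC, so q* = 6.
Check: AVC at q = 6 is $72 ≤ P, so revenue covers variable cost.
Profit = P·q − TC = 216·6 − 1012 = $284.

Produce at q = 6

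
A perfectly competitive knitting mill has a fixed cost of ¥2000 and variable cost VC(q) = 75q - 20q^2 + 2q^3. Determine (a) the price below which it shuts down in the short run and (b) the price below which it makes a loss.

Shutdown price = ¥25; break-even price = ¥275

AVC = 75 - 20q + 2q^2; minimized at q = 5, giving min AVC = ¥25. That is the shutdown price.
ATC = 2000/q + 75 - 20q + 2q^2. Setting dATC/dq = −2000/q^2 − 20 + 4q = 0 gives q = 10 (since 4·10^3 − 20·10^2 = 2000).
min ATC = 2000/10 + 75 − 20·10 + 2·10^2 = ¥275. That is the break-even price.
Between these two prices the firm operates at a loss; above ¥275 it earns a profit.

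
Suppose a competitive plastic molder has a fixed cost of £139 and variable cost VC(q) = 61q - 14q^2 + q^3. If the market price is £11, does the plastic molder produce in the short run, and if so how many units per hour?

From TC, MC = TC'(q) = 61 - 28q + 3q^2 and AVC = VC/q = 61 - 14q + q^2.
The AVC parabola has its vertex at q = 14/2 = 7, where AVC = 61 - 14·7 + 7^2 = £12.
P = £11 lies below min AVC = £12; no output level covers variable cost.
Best response: produce nothing and absorb the £139 fixed cost.

Shut down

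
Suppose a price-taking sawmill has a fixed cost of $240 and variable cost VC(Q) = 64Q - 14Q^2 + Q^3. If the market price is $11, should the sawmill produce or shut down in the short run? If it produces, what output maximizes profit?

Shut down

Strip out fixed cost: VC = 64Q - 14Q^2 + Q^3. Then AVC = 64 - 14Q + Q^2 and MC = 64 - 28Q + 3Q^2.
AVC hits its minimum where MC = AVC, at Q = 7, giving min AVC = 64 - 14·7 + 7^2 = $15.
Since P = $11 < min AVC = $15, price fails to cover variable cost at any output.
Best response: produce nothing and absorb the $240 fixed cost.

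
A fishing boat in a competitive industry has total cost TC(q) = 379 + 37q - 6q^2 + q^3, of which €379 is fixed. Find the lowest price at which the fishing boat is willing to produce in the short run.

The shutdown price is the minimum of AVC. VC = 37q - 6q^2 + q^3, so AVC = 37 - 6q + q^2.
At the minimum of AVC, MC = AVC. MC = 37 - 12q + 3q^2; setting MC = AVC gives 2q^2 - 6q = 0, so q = 3. min AVC = 28.
The firm shuts down for any P below €28.

€28 per unit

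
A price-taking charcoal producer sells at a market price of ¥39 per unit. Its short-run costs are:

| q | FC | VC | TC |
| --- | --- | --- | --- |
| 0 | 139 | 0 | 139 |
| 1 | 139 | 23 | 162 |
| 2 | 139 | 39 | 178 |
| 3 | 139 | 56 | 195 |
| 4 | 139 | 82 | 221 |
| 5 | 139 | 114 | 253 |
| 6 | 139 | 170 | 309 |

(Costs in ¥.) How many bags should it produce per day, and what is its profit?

Compute π = P·q − TC at each output: q=0: -139; q=1: -123; q=2: -100; q=3: -78; q=4: -65; q=5: -58; q=6: -75.
Profit is maximized at q = 5. AVC there is 114/5 = ¥22.80 ≤ P, so producing beats shutting down (which would give -¥139).

q = 5; profit = -¥58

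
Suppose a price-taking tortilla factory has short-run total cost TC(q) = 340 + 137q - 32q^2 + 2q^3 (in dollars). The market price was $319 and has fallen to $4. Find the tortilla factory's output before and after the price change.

AVC = 137 - 32q + 2q^2, minimized at q = 8 where min AVC = $9. MC = 137 - 64q + 6q^2.
With P = $319 above the shutdown price, P = MC gives q = 13.
At P = $4 < min AVC = $9, price no longer covers variable cost at any output, so the firm shuts down: q = 0.

Output falls from 13 to 0 (the firm shuts down)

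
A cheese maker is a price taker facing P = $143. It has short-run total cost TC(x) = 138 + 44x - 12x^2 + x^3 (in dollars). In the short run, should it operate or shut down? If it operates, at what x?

From TC, MC = TC'(x) = 44 - 24x + 3x^2 and AVC = VC/x = 44 - 12x + x^2.
The AVC parabola has its vertex at x = 12/2 = 6, where AVC = 44 - 12·6 + 6^2 = $8.
Since P = $143 ≥ min AVC = $8, price covers variable cost and the firm should produce.
Set P = MC: 143 = 44 - 24x + 3x^2 → -99 - 24x + 3x^2 = 0. The roots are x = -3 and x = 11; the profit-maximizing output is on the rising part of MC, so x* = 11.
Check: AVC at x = 11 is $33 ≤ P, so revenue covers variable cost.
Profit = P·x − TC = 143·11 − 501 = $1072.

Produce at x = 11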